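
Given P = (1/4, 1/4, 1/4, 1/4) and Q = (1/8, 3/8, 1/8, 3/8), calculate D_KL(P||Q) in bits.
0.2075 bits

KL divergence: D_KL(P||Q) = Σ p(x) log(p(x)/q(x))

Computing term by term:
  x=0: 1/4 × log_2[(1/4)/(1/8)] = 1/4 × 1.0000 = 0.2500
  x=1: 1/4 × log_2[(1/4)/(3/8)] = 1/4 × -0.5850 = -0.1462
  x=2: 1/4 × log_2[(1/4)/(1/8)] = 1/4 × 1.0000 = 0.2500
  x=3: 1/4 × log_2[(1/4)/(3/8)] = 1/4 × -0.5850 = -0.1462

D_KL(P||Q) = 0.2075 bits

Note: KL divergence is always non-negative and equals 0 iff P = Q.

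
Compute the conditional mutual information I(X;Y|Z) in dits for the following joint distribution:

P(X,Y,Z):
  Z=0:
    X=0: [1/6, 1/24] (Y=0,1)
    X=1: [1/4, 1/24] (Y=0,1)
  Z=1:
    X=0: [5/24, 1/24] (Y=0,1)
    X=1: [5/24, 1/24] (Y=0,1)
0.0006 dits

Conditional mutual information: I(X;Y|Z) = H(X|Z) + H(Y|Z) - H(X,Y|Z)

H(Z) = 0.3010
H(X,Z) = 0.5990 → H(X|Z) = 0.2980
H(Y,Z) = 0.4967 → H(Y|Z) = 0.1957
H(X,Y,Z) = 0.7941 → H(X,Y|Z) = 0.4931

I(X;Y|Z) = 0.2980 + 0.1957 - 0.4931 = 0.0006 dits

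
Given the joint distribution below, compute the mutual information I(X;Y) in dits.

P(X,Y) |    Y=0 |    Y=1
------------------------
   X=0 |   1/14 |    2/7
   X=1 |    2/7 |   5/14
0.0136 dits

Mutual information: I(X;Y) = H(X) + H(Y) - H(X,Y)

Marginals:
P(X) = (5/14, 9/14), H(X) = 0.2831 dits
P(Y) = (5/14, 9/14), H(Y) = 0.2831 dits

Joint entropy: H(X,Y) = 0.5525 dits

I(X;Y) = 0.2831 + 0.2831 - 0.5525 = 0.0136 dits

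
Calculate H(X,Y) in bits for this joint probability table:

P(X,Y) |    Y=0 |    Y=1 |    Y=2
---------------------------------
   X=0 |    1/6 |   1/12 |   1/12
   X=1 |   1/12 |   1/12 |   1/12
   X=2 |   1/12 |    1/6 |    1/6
3.0850 bits

Joint entropy is H(X,Y) = -Σ_{x,y} p(x,y) log p(x,y).

Summing over all non-zero entries:
H(X,Y) = -[1/6·log_2(1/6) + 1/12·log_2(1/12) + 1/12·log_2(1/12) + 1/12·log_2(1/12) + 1/12·log_2(1/12) + 1/12·log_2(1/12) + 1/12·log_2(1/12) + 1/6·log_2(1/6) + 1/6·log_2(1/6)]
H(X,Y) = 3.0850 bits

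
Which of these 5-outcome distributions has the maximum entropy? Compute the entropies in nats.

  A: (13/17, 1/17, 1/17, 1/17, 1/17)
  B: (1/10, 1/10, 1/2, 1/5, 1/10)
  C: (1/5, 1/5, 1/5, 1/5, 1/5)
C

For a discrete distribution over n outcomes, entropy is maximized by the uniform distribution.

Computing entropies:
H(A) = 0.8718 nats
H(B) = 1.3592 nats
H(C) = 1.6094 nats

The uniform distribution (where all probabilities equal 1/5) achieves the maximum entropy of log_e(5) = 1.6094 nats.

Distribution C has the highest entropy.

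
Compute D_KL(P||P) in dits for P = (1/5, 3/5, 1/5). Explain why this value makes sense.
0.0000 dits

KL divergence satisfies the Gibbs inequality: D_KL(P||Q) ≥ 0 for all distributions P, Q.

D_KL(P||Q) = Σ p(x) log(p(x)/q(x))
Each term is p(x) × log_10(p(x)/p(x)) = p(x) × log_10(1) = 0, so the sum is 0.
D_KL(P||Q) = 0.0000 dits

When P = Q, the KL divergence is exactly 0, as there is no 'divergence' between identical distributions.

This non-negativity is a fundamental property: relative entropy cannot be negative because it measures how different Q is from P.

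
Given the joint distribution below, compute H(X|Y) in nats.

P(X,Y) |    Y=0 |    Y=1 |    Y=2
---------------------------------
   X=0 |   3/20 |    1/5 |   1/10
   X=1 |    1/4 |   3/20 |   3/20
0.6719 nats

Using the chain rule: H(X|Y) = H(X,Y) - H(Y)

First, compute H(X,Y) = 1.7524 nats

Marginal P(Y) = (2/5, 7/20, 1/4)
H(Y) = 1.0805 nats

H(X|Y) = H(X,Y) - H(Y) = 1.7524 - 1.0805 = 0.6719 nats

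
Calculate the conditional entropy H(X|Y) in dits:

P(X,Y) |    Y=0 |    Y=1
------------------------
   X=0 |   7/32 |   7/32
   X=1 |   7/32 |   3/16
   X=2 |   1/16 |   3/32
0.4401 dits

Using the chain rule: H(X|Y) = H(X,Y) - H(Y)

First, compute H(X,Y) = 0.7411 dits

Marginal P(Y) = (1/2, 1/2)
H(Y) = 0.3010 dits

H(X|Y) = H(X,Y) - H(Y) = 0.7411 - 0.3010 = 0.4401 dits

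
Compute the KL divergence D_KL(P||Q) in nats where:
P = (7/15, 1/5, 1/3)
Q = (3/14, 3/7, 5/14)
0.1878 nats

KL divergence: D_KL(P||Q) = Σ p(x) log(p(x)/q(x))

Computing term by term:
  x=0: 7/15 × log_e[(7/15)/(3/14)] = 7/15 × 0.7783 = 0.3632
  x=1: 1/5 × log_e[(1/5)/(3/7)] = 1/5 × -0.7621 = -0.1524
  x=2: 1/3 × log_e[(1/3)/(5/14)] = 1/3 × -0.0690 = -0.0230

D_KL(P||Q) = 0.1878 nats

Note: KL divergence is always non-negative and equals 0 iff P = Q.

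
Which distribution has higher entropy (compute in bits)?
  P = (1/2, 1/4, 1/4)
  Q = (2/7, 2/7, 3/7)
Q

Computing entropies in bits:
H(P) = 1.5000
H(Q) = 1.5567

Distribution Q has higher entropy.

Intuition: The distribution closer to uniform (more spread out) has higher entropy.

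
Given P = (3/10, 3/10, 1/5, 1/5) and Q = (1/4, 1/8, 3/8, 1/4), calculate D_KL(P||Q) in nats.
0.1470 nats

KL divergence: D_KL(P||Q) = Σ p(x) log(p(x)/q(x))

Computing term by term:
  x=0: 3/10 × log_e[(3/10)/(1/4)] = 3/10 × 0.1823 = 0.0547
  x=1: 3/10 × log_e[(3/10)/(1/8)] = 3/10 × 0.8755 = 0.2626
  x=2: 1/5 × log_e[(1/5)/(3/8)] = 1/5 × -0.6286 = -0.1257
  x=3: 1/5 × log_e[(1/5)/(1/4)] = 1/5 × -0.2231 = -0.0446

D_KL(P||Q) = 0.1470 nats

Note: KL divergence is always non-negative and equals 0 iff P = Q.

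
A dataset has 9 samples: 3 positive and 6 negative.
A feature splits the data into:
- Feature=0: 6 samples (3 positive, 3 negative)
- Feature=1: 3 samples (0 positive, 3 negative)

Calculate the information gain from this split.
0.2516 bits

Information Gain = H(Y) - H(Y|Feature)

Before split:
P(positive) = 3/9 = 0.3333
H(Y) = 0.9183 bits

After split:
Feature=0: H = 1.0000 bits (weight = 6/9)
Feature=1: H = 0.0000 bits (weight = 3/9)
H(Y|Feature) = (6/9)×1.0000 + (3/9)×0.0000 = 0.6667 bits

Information Gain = 0.9183 - 0.6667 = 0.2516 bits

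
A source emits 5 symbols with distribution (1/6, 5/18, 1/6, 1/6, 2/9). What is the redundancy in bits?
0.0339 bits

Redundancy measures how far a source is from maximum entropy:
R = H_max - H(X)

Maximum entropy for 5 symbols: H_max = log_2(5) = 2.3219 bits
Actual entropy: H(X) = 2.2880 bits
Redundancy: R = 2.3219 - 2.2880 = 0.0339 bits

This redundancy represents potential for compression: the source could be compressed by 0.0339 bits per symbol.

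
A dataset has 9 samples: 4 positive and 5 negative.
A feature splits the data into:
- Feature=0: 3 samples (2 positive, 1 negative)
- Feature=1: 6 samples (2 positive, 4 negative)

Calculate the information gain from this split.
0.0728 bits

Information Gain = H(Y) - H(Y|Feature)

Before split:
P(positive) = 4/9 = 0.4444
H(Y) = 0.9911 bits

After split:
Feature=0: H = 0.9183 bits (weight = 3/9)
Feature=1: H = 0.9183 bits (weight = 6/9)
H(Y|Feature) = (3/9)×0.9183 + (6/9)×0.9183 = 0.9183 bits

Information Gain = 0.9911 - 0.9183 = 0.0728 bits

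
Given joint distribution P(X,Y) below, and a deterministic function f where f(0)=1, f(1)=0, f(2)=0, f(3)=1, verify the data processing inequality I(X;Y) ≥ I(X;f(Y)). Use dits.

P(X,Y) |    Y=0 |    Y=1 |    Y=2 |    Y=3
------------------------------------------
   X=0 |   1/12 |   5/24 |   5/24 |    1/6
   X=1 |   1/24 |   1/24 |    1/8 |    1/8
I(X;Y) = 0.0107, I(X;f(Y)) = 0.0031, inequality holds: 0.0107 ≥ 0.0031

Data Processing Inequality: For any Markov chain X → Y → Z, we have I(X;Y) ≥ I(X;Z).

Here Z = f(Y) is a deterministic function of Y, forming X → Y → Z.

Original I(X;Y) = 0.0107 dits

After applying f:
P(X,Z) where Z=f(Y):
- P(X,Z=0) = P(X,Y=1) + P(X,Y=2)
- P(X,Z=1) = P(X,Y=0) + P(X,Y=3)

I(X;Z) = I(X;f(Y)) = 0.0031 dits

Verification: 0.0107 ≥ 0.0031 ✓

Information cannot be created by processing; the function f can only lose information about X.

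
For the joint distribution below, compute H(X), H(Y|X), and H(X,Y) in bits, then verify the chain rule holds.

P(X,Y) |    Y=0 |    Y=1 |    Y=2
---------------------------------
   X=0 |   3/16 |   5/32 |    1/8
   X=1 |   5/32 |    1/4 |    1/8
H(X,Y) = 2.5397, H(X) = 0.9972, H(Y|X) = 1.5425 (all in bits)

Chain rule: H(X,Y) = H(X) + H(Y|X)

Left side — joint entropy directly:
H(X,Y) = -Σ p(x,y) log p(x,y) = 2.5397 bits

Right side — compute H(Y|X) from the conditional distributions:
P(X) = (15/32, 17/32), so H(X) = 0.9972 bits
H(Y|X) = Σ_x P(X=x) · H(Y|X=x):
  P(Y|X=0) = (2/5, 1/3, 4/15), H(Y|X=0) = 1.5656, weight P(X=0) = 15/32
  P(Y|X=1) = (5/17, 8/17, 4/17), H(Y|X=1) = 1.5222, weight P(X=1) = 17/32
H(Y|X) = 1.5425 bits

H(X) + H(Y|X) = 0.9972 + 1.5425 = 2.5397 bits

Both sides equal 2.5397 bits. ✓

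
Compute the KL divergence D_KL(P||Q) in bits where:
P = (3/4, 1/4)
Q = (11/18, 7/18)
0.0622 bits

KL divergence: D_KL(P||Q) = Σ p(x) log(p(x)/q(x))

Computing term by term:
  x=0: 3/4 × log_2[(3/4)/(11/18)] = 3/4 × 0.2955 = 0.2216
  x=1: 1/4 × log_2[(1/4)/(7/18)] = 1/4 × -0.6374 = -0.1594

D_KL(P||Q) = 0.0622 bits

Note: KL divergence is always non-negative and equals 0 iff P = Q.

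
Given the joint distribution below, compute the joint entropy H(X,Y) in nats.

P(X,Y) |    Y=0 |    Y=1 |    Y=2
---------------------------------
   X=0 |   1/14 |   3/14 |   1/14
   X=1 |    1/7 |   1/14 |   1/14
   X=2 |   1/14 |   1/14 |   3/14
2.0692 nats

Joint entropy is H(X,Y) = -Σ_{x,y} p(x,y) log p(x,y).

Summing over all non-zero entries:
H(X,Y) = -[1/14·log_e(1/14) + 3/14·log_e(3/14) + 1/14·log_e(1/14) + 1/7·log_e(1/7) + 1/14·log_e(1/14) + 1/14·log_e(1/14) + 1/14·log_e(1/14) + 1/14·log_e(1/14) + 3/14·log_e(3/14)]
H(X,Y) = 2.0692 nats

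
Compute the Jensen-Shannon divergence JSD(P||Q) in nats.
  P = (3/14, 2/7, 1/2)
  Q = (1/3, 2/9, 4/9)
0.0093 nats

Jensen-Shannon divergence is:
JSD(P||Q) = 0.5 × D_KL(P||M) + 0.5 × D_KL(Q||M)
where M = 0.5 × (P + Q) is the mixture distribution.

M = 0.5 × (3/14, 2/7, 1/2) + 0.5 × (1/3, 2/9, 4/9) = (0.27381, 0.253968, 17/36)

D_KL(P||M) = 0.0097 nats
D_KL(Q||M) = 0.0090 nats

JSD(P||Q) = 0.5 × 0.0097 + 0.5 × 0.0090 = 0.0093 nats

Unlike KL divergence, JSD is symmetric and bounded: 0 ≤ JSD ≤ log(2).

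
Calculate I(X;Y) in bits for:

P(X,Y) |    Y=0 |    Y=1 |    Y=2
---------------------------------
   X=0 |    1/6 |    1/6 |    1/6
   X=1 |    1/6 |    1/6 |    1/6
0.0000 bits

Mutual information: I(X;Y) = H(X) + H(Y) - H(X,Y)

Marginals:
P(X) = (1/2, 1/2), H(X) = 1.0000 bits
P(Y) = (1/3, 1/3, 1/3), H(Y) = 1.5850 bits

Joint entropy: H(X,Y) = 2.5850 bits

I(X;Y) = 1.0000 + 1.5850 - 2.5850 = 0.0000 bits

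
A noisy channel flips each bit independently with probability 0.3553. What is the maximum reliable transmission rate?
0.0613 bits

For a binary symmetric channel (BSC) with error probability p:
Capacity C = 1 - H(p) bits per symbol

where H(p) = -p log₂(p) - (1-p) log₂(1-p) is the binary entropy function.

H(0.3553) = 0.9387 bits
C = 1 - 0.9387 = 0.0613 bits per symbol

This means we can reliably transmit up to 0.0613 bits of information per channel use.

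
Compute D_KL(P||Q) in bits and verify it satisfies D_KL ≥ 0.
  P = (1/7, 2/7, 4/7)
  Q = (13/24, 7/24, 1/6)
0.7326 bits

KL divergence satisfies the Gibbs inequality: D_KL(P||Q) ≥ 0 for all distributions P, Q.

D_KL(P||Q) = Σ p(x) log(p(x)/q(x))
Term by term:
  x=0: 1/7 × log_2[(1/7)/(13/24)] = -0.2747
  x=1: 2/7 × log_2[(2/7)/(7/24)] = -0.0085
  x=2: 4/7 × log_2[(4/7)/(1/6)] = 1.0158
D_KL(P||Q) = 0.7326 bits

D_KL(P||Q) = 0.7326 ≥ 0 ✓

This non-negativity is a fundamental property: relative entropy cannot be negative because it measures how different Q is from P.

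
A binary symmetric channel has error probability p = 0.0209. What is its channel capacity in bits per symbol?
0.8535 bits

For a binary symmetric channel (BSC) with error probability p:
Capacity C = 1 - H(p) bits per symbol

where H(p) = -p log₂(p) - (1-p) log₂(1-p) is the binary entropy function.

H(0.0209) = 0.1465 bits
C = 1 - 0.1465 = 0.8535 bits per symbol

This means we can reliably transmit up to 0.8535 bits of information per channel use.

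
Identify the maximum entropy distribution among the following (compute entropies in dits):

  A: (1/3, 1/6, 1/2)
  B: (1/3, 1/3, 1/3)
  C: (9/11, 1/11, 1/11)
B

For a discrete distribution over n outcomes, entropy is maximized by the uniform distribution.

Computing entropies:
H(A) = 0.4392 dits
H(B) = 0.4771 dits
H(C) = 0.2606 dits

The uniform distribution (where all probabilities equal 1/3) achieves the maximum entropy of log_10(3) = 0.4771 dits.

Distribution B has the highest entropy.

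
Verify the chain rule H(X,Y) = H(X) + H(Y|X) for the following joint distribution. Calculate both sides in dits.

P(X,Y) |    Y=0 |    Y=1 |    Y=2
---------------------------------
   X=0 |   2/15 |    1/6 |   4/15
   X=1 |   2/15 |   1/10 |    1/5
H(X,Y) = 0.7559, H(X) = 0.2972, H(Y|X) = 0.4588 (all in dits)

Chain rule: H(X,Y) = H(X) + H(Y|X)

Left side — joint entropy directly:
H(X,Y) = -Σ p(x,y) log p(x,y) = 0.7559 dits

Right side — compute H(Y|X) from the conditional distributions:
P(X) = (17/30, 13/30), so H(X) = 0.2972 dits
H(Y|X) = Σ_x P(X=x) · H(Y|X=x):
  P(Y|X=0) = (4/17, 5/17, 8/17), H(Y|X=0) = 0.4582, weight P(X=0) = 17/30
  P(Y|X=1) = (4/13, 3/13, 6/13), H(Y|X=1) = 0.4594, weight P(X=1) = 13/30
H(Y|X) = 0.4588 dits

H(X) + H(Y|X) = 0.2972 + 0.4588 = 0.7559 dits

Both sides equal 0.7559 dits. ✓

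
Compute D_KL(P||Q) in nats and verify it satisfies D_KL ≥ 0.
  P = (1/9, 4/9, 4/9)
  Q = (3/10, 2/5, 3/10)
0.1112 nats

KL divergence satisfies the Gibbs inequality: D_KL(P||Q) ≥ 0 for all distributions P, Q.

D_KL(P||Q) = Σ p(x) log(p(x)/q(x))
Term by term:
  x=0: 1/9 × log_e[(1/9)/(3/10)] = -0.1104
  x=1: 4/9 × log_e[(4/9)/(2/5)] = 0.0468
  x=2: 4/9 × log_e[(4/9)/(3/10)] = 0.1747
D_KL(P||Q) = 0.1112 nats

D_KL(P||Q) = 0.1112 ≥ 0 ✓

This non-negativity is a fundamental property: relative entropy cannot be negative because it measures how different Q is from P.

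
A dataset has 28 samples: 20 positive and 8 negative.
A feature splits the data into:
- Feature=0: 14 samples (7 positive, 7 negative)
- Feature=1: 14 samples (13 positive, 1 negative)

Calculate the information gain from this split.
0.1775 bits

Information Gain = H(Y) - H(Y|Feature)

Before split:
P(positive) = 20/28 = 0.7143
H(Y) = 0.8631 bits

After split:
Feature=0: H = 1.0000 bits (weight = 14/28)
Feature=1: H = 0.3712 bits (weight = 14/28)
H(Y|Feature) = (14/28)×1.0000 + (14/28)×0.3712 = 0.6856 bits

Information Gain = 0.8631 - 0.6856 = 0.1775 bits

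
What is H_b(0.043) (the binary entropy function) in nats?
0.1774 nats

The binary entropy function is:
H(p) = -p log(p) - (1-p) log(1-p)

H(0.043) = -0.043 × log_e(0.043) - 0.957 × log_e(0.957)
H(0.043) = 0.1774 nats

Note: Binary entropy is maximized at p=0.5 (H=1 bit) and minimized at p=0 or p=1 (H=0).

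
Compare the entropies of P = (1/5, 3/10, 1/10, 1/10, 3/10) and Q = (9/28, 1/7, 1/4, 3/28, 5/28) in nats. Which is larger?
Q

Computing entropies in nats:
H(P) = 1.5048
H(Q) = 1.5363

Distribution Q has higher entropy.

Intuition: The distribution closer to uniform (more spread out) has higher entropy.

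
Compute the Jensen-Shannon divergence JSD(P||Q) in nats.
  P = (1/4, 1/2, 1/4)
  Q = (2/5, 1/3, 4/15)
0.0173 nats

Jensen-Shannon divergence is:
JSD(P||Q) = 0.5 × D_KL(P||M) + 0.5 × D_KL(Q||M)
where M = 0.5 × (P + Q) is the mixture distribution.

M = 0.5 × (1/4, 1/2, 1/4) + 0.5 × (2/5, 1/3, 4/15) = (13/40, 5/12, 0.258333)

D_KL(P||M) = 0.0174 nats
D_KL(Q||M) = 0.0171 nats

JSD(P||Q) = 0.5 × 0.0174 + 0.5 × 0.0171 = 0.0173 nats

Unlike KL divergence, JSD is symmetric and bounded: 0 ≤ JSD ≤ log(2).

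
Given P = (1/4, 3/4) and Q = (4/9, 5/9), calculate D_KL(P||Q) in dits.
0.0353 dits

KL divergence: D_KL(P||Q) = Σ p(x) log(p(x)/q(x))

Computing term by term:
  x=0: 1/4 × log_10[(1/4)/(4/9)] = 1/4 × -0.2499 = -0.0625
  x=1: 3/4 × log_10[(3/4)/(5/9)] = 3/4 × 0.1303 = 0.0978

D_KL(P||Q) = 0.0353 dits

Note: KL divergence is always non-negative and equals 0 iff P = Q.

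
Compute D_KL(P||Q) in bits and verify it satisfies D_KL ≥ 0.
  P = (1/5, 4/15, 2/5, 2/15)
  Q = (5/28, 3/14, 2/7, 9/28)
0.1417 bits

KL divergence satisfies the Gibbs inequality: D_KL(P||Q) ≥ 0 for all distributions P, Q.

D_KL(P||Q) = Σ p(x) log(p(x)/q(x))
Term by term:
  x=0: 1/5 × log_2[(1/5)/(5/28)] = 0.0327
  x=1: 4/15 × log_2[(4/15)/(3/14)] = 0.0841
  x=2: 2/5 × log_2[(2/5)/(2/7)] = 0.1942
  x=3: 2/15 × log_2[(2/15)/(9/28)] = -0.1693
D_KL(P||Q) = 0.1417 bits

D_KL(P||Q) = 0.1417 ≥ 0 ✓

This non-negativity is a fundamental property: relative entropy cannot be negative because it measures how different Q is from P.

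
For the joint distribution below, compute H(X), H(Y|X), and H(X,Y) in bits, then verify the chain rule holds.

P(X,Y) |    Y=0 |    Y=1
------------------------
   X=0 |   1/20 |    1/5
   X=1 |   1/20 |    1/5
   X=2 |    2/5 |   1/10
H(X,Y) = 2.2219, H(X) = 1.5000, H(Y|X) = 0.7219 (all in bits)

Chain rule: H(X,Y) = H(X) + H(Y|X)

Left side — joint entropy directly:
H(X,Y) = -Σ p(x,y) log p(x,y) = 2.2219 bits

Right side — compute H(Y|X) from the conditional distributions:
P(X) = (1/4, 1/4, 1/2), so H(X) = 1.5000 bits
H(Y|X) = Σ_x P(X=x) · H(Y|X=x):
  P(Y|X=0) = (1/5, 4/5), H(Y|X=0) = 0.7219, weight P(X=0) = 1/4
  P(Y|X=1) = (1/5, 4/5), H(Y|X=1) = 0.7219, weight P(X=1) = 1/4
  P(Y|X=2) = (4/5, 1/5), H(Y|X=2) = 0.7219, weight P(X=2) = 1/2
H(Y|X) = 0.7219 bits

H(X) + H(Y|X) = 1.5000 + 0.7219 = 2.2219 bits

Both sides equal 2.2219 bits. ✓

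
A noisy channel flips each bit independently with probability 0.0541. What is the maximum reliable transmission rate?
0.6964 bits

For a binary symmetric channel (BSC) with error probability p:
Capacity C = 1 - H(p) bits per symbol

where H(p) = -p log₂(p) - (1-p) log₂(1-p) is the binary entropy function.

H(0.0541) = 0.3036 bits
C = 1 - 0.3036 = 0.6964 bits per symbol

This means we can reliably transmit up to 0.6964 bits of information per channel use.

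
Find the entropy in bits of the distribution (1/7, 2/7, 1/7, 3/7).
1.8424 bits

Shannon entropy is H(X) = -Σ p(x) log p(x).

For P = (1/7, 2/7, 1/7, 3/7):
H = -1/7 × log_2(1/7) -2/7 × log_2(2/7) -1/7 × log_2(1/7) -3/7 × log_2(3/7)
H = 1.8424 bits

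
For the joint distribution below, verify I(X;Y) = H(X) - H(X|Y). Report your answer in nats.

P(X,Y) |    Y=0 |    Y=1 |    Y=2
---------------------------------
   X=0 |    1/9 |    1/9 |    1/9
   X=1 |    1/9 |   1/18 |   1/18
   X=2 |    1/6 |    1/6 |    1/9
I(X;Y) = 0.0111 nats

Mutual information has multiple equivalent forms:
- I(X;Y) = H(X) - H(X|Y)
- I(X;Y) = H(Y) - H(Y|X)
- I(X;Y) = H(X) + H(Y) - H(X,Y)

Computing all quantities:
H(X) = 1.0609, H(Y) = 1.0893, H(X,Y) = 2.1391
H(X|Y) = 1.0498, H(Y|X) = 1.0782

Verification:
H(X) - H(X|Y) = 1.0609 - 1.0498 = 0.0111
H(Y) - H(Y|X) = 1.0893 - 1.0782 = 0.0111
H(X) + H(Y) - H(X,Y) = 1.0609 + 1.0893 - 2.1391 = 0.0111

All forms give I(X;Y) = 0.0111 nats. ✓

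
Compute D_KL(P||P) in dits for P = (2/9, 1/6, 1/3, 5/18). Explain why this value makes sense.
0.0000 dits

KL divergence satisfies the Gibbs inequality: D_KL(P||Q) ≥ 0 for all distributions P, Q.

D_KL(P||Q) = Σ p(x) log(p(x)/q(x))
Each term is p(x) × log_10(p(x)/p(x)) = p(x) × log_10(1) = 0, so the sum is 0.
D_KL(P||Q) = 0.0000 dits

When P = Q, the KL divergence is exactly 0, as there is no 'divergence' between identical distributions.

This non-negativity is a fundamental property: relative entropy cannot be negative because it measures how different Q is from P.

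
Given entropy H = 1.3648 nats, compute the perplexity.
3.9149

Perplexity is e^H (or exp(H) for natural log).

H = 1.3648 nats
Perplexity = e^1.3648 = 3.9149

Interpretation: The model's uncertainty is equivalent to choosing uniformly among 3.9 options.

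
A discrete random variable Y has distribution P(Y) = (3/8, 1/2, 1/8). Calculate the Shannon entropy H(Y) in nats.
0.9743 nats

Shannon entropy is H(X) = -Σ p(x) log p(x).

For P = (3/8, 1/2, 1/8):
H = -3/8 × log_e(3/8) -1/2 × log_e(1/2) -1/8 × log_e(1/8)
H = 0.9743 nats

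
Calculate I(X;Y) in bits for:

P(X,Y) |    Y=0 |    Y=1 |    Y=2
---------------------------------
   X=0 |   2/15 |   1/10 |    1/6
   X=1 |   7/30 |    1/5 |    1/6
0.0154 bits

Mutual information: I(X;Y) = H(X) + H(Y) - H(X,Y)

Marginals:
P(X) = (2/5, 3/5), H(X) = 0.9710 bits
P(Y) = (11/30, 3/10, 1/3), H(Y) = 1.5801 bits

Joint entropy: H(X,Y) = 2.5357 bits

I(X;Y) = 0.9710 + 1.5801 - 2.5357 = 0.0154 bits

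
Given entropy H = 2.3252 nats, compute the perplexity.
10.2287

Perplexity is e^H (or exp(H) for natural log).

H = 2.3252 nats
Perplexity = e^2.3252 = 10.2287

Interpretation: The model's uncertainty is equivalent to choosing uniformly among 10.2 options.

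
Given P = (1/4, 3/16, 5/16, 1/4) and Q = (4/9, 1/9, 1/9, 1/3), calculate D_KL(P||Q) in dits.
0.0892 dits

KL divergence: D_KL(P||Q) = Σ p(x) log(p(x)/q(x))

Computing term by term:
  x=0: 1/4 × log_10[(1/4)/(4/9)] = 1/4 × -0.2499 = -0.0625
  x=1: 3/16 × log_10[(3/16)/(1/9)] = 3/16 × 0.2272 = 0.0426
  x=2: 5/16 × log_10[(5/16)/(1/9)] = 5/16 × 0.4491 = 0.1403
  x=3: 1/4 × log_10[(1/4)/(1/3)] = 1/4 × -0.1249 = -0.0312

D_KL(P||Q) = 0.0892 dits

Note: KL divergence is always non-negative and equals 0 iff P = Q.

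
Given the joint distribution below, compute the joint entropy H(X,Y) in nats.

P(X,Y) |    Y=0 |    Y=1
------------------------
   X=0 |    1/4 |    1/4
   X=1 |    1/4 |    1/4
1.3863 nats

Joint entropy is H(X,Y) = -Σ_{x,y} p(x,y) log p(x,y).

Summing over all non-zero entries:
H(X,Y) = -[1/4·log_e(1/4) + 1/4·log_e(1/4) + 1/4·log_e(1/4) + 1/4·log_e(1/4)]
H(X,Y) = 1.3863 nats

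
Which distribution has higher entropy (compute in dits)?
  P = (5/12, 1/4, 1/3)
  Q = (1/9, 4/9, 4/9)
P

Computing entropies in dits:
H(P) = 0.4680
H(Q) = 0.4191

Distribution P has higher entropy.

Intuition: The distribution closer to uniform (more spread out) has higher entropy.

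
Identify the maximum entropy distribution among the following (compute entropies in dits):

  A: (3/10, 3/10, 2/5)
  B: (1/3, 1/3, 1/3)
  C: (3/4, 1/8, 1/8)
B

For a discrete distribution over n outcomes, entropy is maximized by the uniform distribution.

Computing entropies:
H(A) = 0.4729 dits
H(B) = 0.4771 dits
H(C) = 0.3195 dits

The uniform distribution (where all probabilities equal 1/3) achieves the maximum entropy of log_10(3) = 0.4771 dits.

Distribution B has the highest entropy.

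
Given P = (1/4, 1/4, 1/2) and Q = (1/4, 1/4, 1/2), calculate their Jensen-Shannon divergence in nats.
0.0000 nats

Jensen-Shannon divergence is:
JSD(P||Q) = 0.5 × D_KL(P||M) + 0.5 × D_KL(Q||M)
where M = 0.5 × (P + Q) is the mixture distribution.

M = 0.5 × (1/4, 1/4, 1/2) + 0.5 × (1/4, 1/4, 1/2) = (1/4, 1/4, 1/2)

D_KL(P||M) = 0.0000 nats
D_KL(Q||M) = 0.0000 nats

JSD(P||Q) = 0.5 × 0.0000 + 0.5 × 0.0000 = 0.0000 nats

Unlike KL divergence, JSD is symmetric and bounded: 0 ≤ JSD ≤ log(2).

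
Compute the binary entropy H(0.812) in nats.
0.4833 nats

The binary entropy function is:
H(p) = -p log(p) - (1-p) log(1-p)

H(0.812) = -0.812 × log_e(0.812) - 0.188 × log_e(0.188)
H(0.812) = 0.4833 nats

Note: Binary entropy is maximized at p=0.5 (H=1 bit) and minimized at p=0 or p=1 (H=0).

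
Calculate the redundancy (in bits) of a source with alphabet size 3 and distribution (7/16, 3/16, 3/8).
0.0797 bits

Redundancy measures how far a source is from maximum entropy:
R = H_max - H(X)

Maximum entropy for 3 symbols: H_max = log_2(3) = 1.5850 bits
Actual entropy: H(X) = 1.5052 bits
Redundancy: R = 1.5850 - 1.5052 = 0.0797 bits

This redundancy represents potential for compression: the source could be compressed by 0.0797 bits per symbol.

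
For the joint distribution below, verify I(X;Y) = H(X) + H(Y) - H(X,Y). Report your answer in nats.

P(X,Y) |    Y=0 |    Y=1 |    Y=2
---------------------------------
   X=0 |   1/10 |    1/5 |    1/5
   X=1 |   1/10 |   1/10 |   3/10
I(X;Y) = 0.0271 nats

Mutual information has multiple equivalent forms:
- I(X;Y) = H(X) - H(X|Y)
- I(X;Y) = H(Y) - H(Y|X)
- I(X;Y) = H(X) + H(Y) - H(X,Y)

Computing all quantities:
H(X) = 0.6931, H(Y) = 1.0297, H(X,Y) = 1.6957
H(X|Y) = 0.6661, H(Y|X) = 1.0026

Verification:
H(X) - H(X|Y) = 0.6931 - 0.6661 = 0.0271
H(Y) - H(Y|X) = 1.0297 - 1.0026 = 0.0271
H(X) + H(Y) - H(X,Y) = 0.6931 + 1.0297 - 1.6957 = 0.0271

All forms give I(X;Y) = 0.0271 nats. ✓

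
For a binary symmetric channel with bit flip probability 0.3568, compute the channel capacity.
0.0600 bits

For a binary symmetric channel (BSC) with error probability p:
Capacity C = 1 - H(p) bits per symbol

where H(p) = -p log₂(p) - (1-p) log₂(1-p) is the binary entropy function.

H(0.3568) = 0.9400 bits
C = 1 - 0.9400 = 0.0600 bits per symbol

This means we can reliably transmit up to 0.0600 bits of information per channel use.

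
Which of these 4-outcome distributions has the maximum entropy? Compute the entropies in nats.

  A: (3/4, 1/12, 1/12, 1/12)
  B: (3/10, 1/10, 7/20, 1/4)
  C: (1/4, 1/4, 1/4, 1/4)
C

For a discrete distribution over n outcomes, entropy is maximized by the uniform distribution.

Computing entropies:
H(A) = 0.8370 nats
H(B) = 1.3055 nats
H(C) = 1.3863 nats

The uniform distribution (where all probabilities equal 1/4) achieves the maximum entropy of log_e(4) = 1.3863 nats.

Distribution C has the highest entropy.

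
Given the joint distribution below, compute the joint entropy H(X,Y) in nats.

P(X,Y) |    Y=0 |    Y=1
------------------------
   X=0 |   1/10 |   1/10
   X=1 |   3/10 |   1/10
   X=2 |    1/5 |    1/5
1.6957 nats

Joint entropy is H(X,Y) = -Σ_{x,y} p(x,y) log p(x,y).

Summing over all non-zero entries:
H(X,Y) = -[1/10·log_e(1/10) + 1/10·log_e(1/10) + 3/10·log_e(3/10) + 1/10·log_e(1/10) + 1/5·log_e(1/5) + 1/5·log_e(1/5)]
H(X,Y) = 1.6957 nats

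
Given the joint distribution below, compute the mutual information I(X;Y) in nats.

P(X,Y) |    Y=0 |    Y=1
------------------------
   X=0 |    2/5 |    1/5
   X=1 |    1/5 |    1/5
0.0138 nats

Mutual information: I(X;Y) = H(X) + H(Y) - H(X,Y)

Marginals:
P(X) = (3/5, 2/5), H(X) = 0.6730 nats
P(Y) = (3/5, 2/5), H(Y) = 0.6730 nats

Joint entropy: H(X,Y) = 1.3322 nats

I(X;Y) = 0.6730 + 0.6730 - 1.3322 = 0.0138 nats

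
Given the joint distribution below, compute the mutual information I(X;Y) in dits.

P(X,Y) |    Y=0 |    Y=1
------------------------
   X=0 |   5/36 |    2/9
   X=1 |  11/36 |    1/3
0.0018 dits

Mutual information: I(X;Y) = H(X) + H(Y) - H(X,Y)

Marginals:
P(X) = (13/36, 23/36), H(X) = 0.2841 dits
P(Y) = (4/9, 5/9), H(Y) = 0.2983 dits

Joint entropy: H(X,Y) = 0.5806 dits

I(X;Y) = 0.2841 + 0.2983 - 0.5806 = 0.0018 dits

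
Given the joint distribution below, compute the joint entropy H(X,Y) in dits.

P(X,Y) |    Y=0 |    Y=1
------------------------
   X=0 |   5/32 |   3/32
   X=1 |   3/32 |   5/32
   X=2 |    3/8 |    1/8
0.7173 dits

Joint entropy is H(X,Y) = -Σ_{x,y} p(x,y) log p(x,y).

Summing over all non-zero entries:
H(X,Y) = -[5/32·log_10(5/32) + 3/32·log_10(3/32) + 3/32·log_10(3/32) + 5/32·log_10(5/32) + 3/8·log_10(3/8) + 1/8·log_10(1/8)]
H(X,Y) = 0.7173 dits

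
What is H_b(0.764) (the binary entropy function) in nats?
0.5464 nats

The binary entropy function is:
H(p) = -p log(p) - (1-p) log(1-p)

H(0.764) = -0.764 × log_e(0.764) - 0.236 × log_e(0.236)
H(0.764) = 0.5464 nats

Note: Binary entropy is maximized at p=0.5 (H=1 bit) and minimized at p=0 or p=1 (H=0).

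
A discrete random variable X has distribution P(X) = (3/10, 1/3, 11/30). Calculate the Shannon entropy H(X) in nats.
1.0953 nats

Shannon entropy is H(X) = -Σ p(x) log p(x).

For P = (3/10, 1/3, 11/30):
H = -3/10 × log_e(3/10) -1/3 × log_e(1/3) -11/30 × log_e(11/30)
H = 1.0953 nats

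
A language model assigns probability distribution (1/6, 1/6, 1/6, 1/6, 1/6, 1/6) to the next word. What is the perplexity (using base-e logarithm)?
6.0000

Perplexity is e^H (or exp(H) for natural log).

First, H = -Σ p log p = 1.7918 nats
Perplexity = e^1.7918 = 6.0000

Interpretation: The model's uncertainty is equivalent to choosing uniformly among 6.0 options.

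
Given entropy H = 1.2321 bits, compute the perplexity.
2.3491

Perplexity is 2^H (or exp(H) for natural log).

H = 1.2321 bits
Perplexity = 2^1.2321 = 2.3491

Interpretation: The model's uncertainty is equivalent to choosing uniformly among 2.3 options.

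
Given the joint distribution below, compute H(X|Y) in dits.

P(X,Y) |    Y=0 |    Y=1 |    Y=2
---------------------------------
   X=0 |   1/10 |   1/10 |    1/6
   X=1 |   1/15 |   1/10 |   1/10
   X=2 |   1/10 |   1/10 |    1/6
0.4705 dits

Using the chain rule: H(X|Y) = H(X,Y) - H(Y)

First, compute H(X,Y) = 0.9378 dits

Marginal P(Y) = (4/15, 3/10, 13/30)
H(Y) = 0.4673 dits

H(X|Y) = H(X,Y) - H(Y) = 0.9378 - 0.4673 = 0.4705 dits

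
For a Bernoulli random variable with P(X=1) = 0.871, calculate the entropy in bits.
0.5547 bits

The binary entropy function is:
H(p) = -p log(p) - (1-p) log(1-p)

H(0.871) = -0.871 × log_2(0.871) - 0.129 × log_2(0.129)
H(0.871) = 0.5547 bits

Note: Binary entropy is maximized at p=0.5 (H=1 bit) and minimized at p=0 or p=1 (H=0).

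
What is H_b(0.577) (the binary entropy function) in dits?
0.2959 dits

The binary entropy function is:
H(p) = -p log(p) - (1-p) log(1-p)

H(0.577) = -0.577 × log_10(0.577) - 0.423 × log_10(0.423)
H(0.577) = 0.2959 dits

Note: Binary entropy is maximized at p=0.5 (H=1 bit) and minimized at p=0 or p=1 (H=0).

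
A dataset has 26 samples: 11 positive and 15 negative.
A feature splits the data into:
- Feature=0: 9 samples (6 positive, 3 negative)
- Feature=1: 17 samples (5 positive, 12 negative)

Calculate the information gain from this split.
0.0935 bits

Information Gain = H(Y) - H(Y|Feature)

Before split:
P(positive) = 11/26 = 0.4231
H(Y) = 0.9829 bits

After split:
Feature=0: H = 0.9183 bits (weight = 9/26)
Feature=1: H = 0.8740 bits (weight = 17/26)
H(Y|Feature) = (9/26)×0.9183 + (17/26)×0.8740 = 0.8893 bits

Information Gain = 0.9829 - 0.8893 = 0.0935 bits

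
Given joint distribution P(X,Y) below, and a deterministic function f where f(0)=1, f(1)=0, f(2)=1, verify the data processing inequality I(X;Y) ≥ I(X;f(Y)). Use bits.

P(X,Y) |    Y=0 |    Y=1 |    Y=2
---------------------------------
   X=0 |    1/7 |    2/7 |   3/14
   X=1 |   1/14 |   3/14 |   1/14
I(X;Y) = 0.0191, I(X;f(Y)) = 0.0161, inequality holds: 0.0191 ≥ 0.0161

Data Processing Inequality: For any Markov chain X → Y → Z, we have I(X;Y) ≥ I(X;Z).

Here Z = f(Y) is a deterministic function of Y, forming X → Y → Z.

Original I(X;Y) = 0.0191 bits

After applying f:
P(X,Z) where Z=f(Y):
- P(X,Z=0) = P(X,Y=1)
- P(X,Z=1) = P(X,Y=0) + P(X,Y=2)

I(X;Z) = I(X;f(Y)) = 0.0161 bits

Verification: 0.0191 ≥ 0.0161 ✓

Information cannot be created by processing; the function f can only lose information about X.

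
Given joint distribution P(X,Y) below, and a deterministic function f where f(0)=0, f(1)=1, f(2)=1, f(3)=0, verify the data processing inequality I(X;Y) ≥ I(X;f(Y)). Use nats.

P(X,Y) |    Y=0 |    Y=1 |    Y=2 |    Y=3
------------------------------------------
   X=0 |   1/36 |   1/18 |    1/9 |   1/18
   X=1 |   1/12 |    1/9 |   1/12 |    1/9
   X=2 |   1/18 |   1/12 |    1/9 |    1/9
I(X;Y) = 0.0218, I(X;f(Y)) = 0.0090, inequality holds: 0.0218 ≥ 0.0090

Data Processing Inequality: For any Markov chain X → Y → Z, we have I(X;Y) ≥ I(X;Z).

Here Z = f(Y) is a deterministic function of Y, forming X → Y → Z.

Original I(X;Y) = 0.0218 nats

After applying f:
P(X,Z) where Z=f(Y):
- P(X,Z=0) = P(X,Y=0) + P(X,Y=3)
- P(X,Z=1) = P(X,Y=1) + P(X,Y=2)

I(X;Z) = I(X;f(Y)) = 0.0090 nats

Verification: 0.0218 ≥ 0.0090 ✓

Information cannot be created by processing; the function f can only lose information about X.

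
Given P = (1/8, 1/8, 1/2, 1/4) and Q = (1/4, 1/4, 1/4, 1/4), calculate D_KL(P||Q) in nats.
0.1733 nats

KL divergence: D_KL(P||Q) = Σ p(x) log(p(x)/q(x))

Computing term by term:
  x=0: 1/8 × log_e[(1/8)/(1/4)] = 1/8 × -0.6931 = -0.0866
  x=1: 1/8 × log_e[(1/8)/(1/4)] = 1/8 × -0.6931 = -0.0866
  x=2: 1/2 × log_e[(1/2)/(1/4)] = 1/2 × 0.6931 = 0.3466
  x=3: 1/4 × log_e[(1/4)/(1/4)] = 1/4 × 0.0000 = 0.0000

D_KL(P||Q) = 0.1733 nats

Note: KL divergence is always non-negative and equals 0 iff P = Q.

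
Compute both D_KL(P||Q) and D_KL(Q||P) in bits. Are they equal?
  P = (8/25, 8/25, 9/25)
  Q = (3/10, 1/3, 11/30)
D_KL(P||Q) = 0.0014, D_KL(Q||P) = 0.0014

KL divergence is not symmetric: D_KL(P||Q) ≠ D_KL(Q||P) in general.

D_KL(P||Q) = 0.0014 bits
D_KL(Q||P) = 0.0014 bits

In this case they happen to be equal (to 4 decimal places).

This asymmetry is why KL divergence is not a true distance metric.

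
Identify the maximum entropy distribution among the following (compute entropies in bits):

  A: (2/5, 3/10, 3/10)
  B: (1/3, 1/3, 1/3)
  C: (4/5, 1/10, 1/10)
B

For a discrete distribution over n outcomes, entropy is maximized by the uniform distribution.

Computing entropies:
H(A) = 1.5710 bits
H(B) = 1.5850 bits
H(C) = 0.9219 bits

The uniform distribution (where all probabilities equal 1/3) achieves the maximum entropy of log_2(3) = 1.5850 bits.

Distribution B has the highest entropy.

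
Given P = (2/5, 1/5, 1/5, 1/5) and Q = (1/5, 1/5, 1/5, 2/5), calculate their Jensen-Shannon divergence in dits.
0.0148 dits

Jensen-Shannon divergence is:
JSD(P||Q) = 0.5 × D_KL(P||M) + 0.5 × D_KL(Q||M)
where M = 0.5 × (P + Q) is the mixture distribution.

M = 0.5 × (2/5, 1/5, 1/5, 1/5) + 0.5 × (1/5, 1/5, 1/5, 2/5) = (3/10, 1/5, 1/5, 3/10)

D_KL(P||M) = 0.0148 dits
D_KL(Q||M) = 0.0148 dits

JSD(P||Q) = 0.5 × 0.0148 + 0.5 × 0.0148 = 0.0148 dits

Unlike KL divergence, JSD is symmetric and bounded: 0 ≤ JSD ≤ log(2).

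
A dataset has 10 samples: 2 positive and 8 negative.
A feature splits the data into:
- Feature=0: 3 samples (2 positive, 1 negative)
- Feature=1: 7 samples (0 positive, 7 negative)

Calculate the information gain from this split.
0.4464 bits

Information Gain = H(Y) - H(Y|Feature)

Before split:
P(positive) = 2/10 = 0.2000
H(Y) = 0.7219 bits

After split:
Feature=0: H = 0.9183 bits (weight = 3/10)
Feature=1: H = 0.0000 bits (weight = 7/10)
H(Y|Feature) = (3/10)×0.9183 + (7/10)×0.0000 = 0.2755 bits

Information Gain = 0.7219 - 0.2755 = 0.4464 bits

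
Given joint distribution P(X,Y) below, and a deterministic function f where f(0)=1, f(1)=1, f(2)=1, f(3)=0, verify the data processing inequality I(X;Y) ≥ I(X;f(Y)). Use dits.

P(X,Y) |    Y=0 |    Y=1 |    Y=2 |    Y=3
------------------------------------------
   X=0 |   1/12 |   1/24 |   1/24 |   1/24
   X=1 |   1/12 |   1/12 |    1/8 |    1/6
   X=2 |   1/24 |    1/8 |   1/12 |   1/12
I(X;Y) = 0.0201, I(X;f(Y)) = 0.0050, inequality holds: 0.0201 ≥ 0.0050

Data Processing Inequality: For any Markov chain X → Y → Z, we have I(X;Y) ≥ I(X;Z).

Here Z = f(Y) is a deterministic function of Y, forming X → Y → Z.

Original I(X;Y) = 0.0201 dits

After applying f:
P(X,Z) where Z=f(Y):
- P(X,Z=0) = P(X,Y=3)
- P(X,Z=1) = P(X,Y=0) + P(X,Y=1) + P(X,Y=2)

I(X;Z) = I(X;f(Y)) = 0.0050 dits

Verification: 0.0201 ≥ 0.0050 ✓

Information cannot be created by processing; the function f can only lose information about X.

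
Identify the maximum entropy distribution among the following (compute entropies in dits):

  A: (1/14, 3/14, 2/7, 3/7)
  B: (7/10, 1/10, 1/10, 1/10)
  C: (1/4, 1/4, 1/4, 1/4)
C

For a discrete distribution over n outcomes, entropy is maximized by the uniform distribution.

Computing entropies:
H(A) = 0.5384 dits
H(B) = 0.4084 dits
H(C) = 0.6021 dits

The uniform distribution (where all probabilities equal 1/4) achieves the maximum entropy of log_10(4) = 0.6021 dits.

Distribution C has the highest entropy.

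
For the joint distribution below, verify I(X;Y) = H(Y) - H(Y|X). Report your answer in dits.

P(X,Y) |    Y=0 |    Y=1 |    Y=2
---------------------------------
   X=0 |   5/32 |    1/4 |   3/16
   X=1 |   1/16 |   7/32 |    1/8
I(X;Y) = 0.0045 dits

Mutual information has multiple equivalent forms:
- I(X;Y) = H(X) - H(X|Y)
- I(X;Y) = H(Y) - H(Y|X)
- I(X;Y) = H(X) + H(Y) - H(X,Y)

Computing all quantities:
H(X) = 0.2934, H(Y) = 0.4565, H(X,Y) = 0.7453
H(X|Y) = 0.2888, H(Y|X) = 0.4520

Verification:
H(X) - H(X|Y) = 0.2934 - 0.2888 = 0.0045
H(Y) - H(Y|X) = 0.4565 - 0.4520 = 0.0045
H(X) + H(Y) - H(X,Y) = 0.2934 + 0.4565 - 0.7453 = 0.0045

All forms give I(X;Y) = 0.0045 dits. ✓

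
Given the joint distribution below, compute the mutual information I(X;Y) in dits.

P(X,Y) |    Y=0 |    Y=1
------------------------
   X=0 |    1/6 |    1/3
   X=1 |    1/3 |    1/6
0.0246 dits

Mutual information: I(X;Y) = H(X) + H(Y) - H(X,Y)

Marginals:
P(X) = (1/2, 1/2), H(X) = 0.3010 dits
P(Y) = (1/2, 1/2), H(Y) = 0.3010 dits

Joint entropy: H(X,Y) = 0.5775 dits

I(X;Y) = 0.3010 + 0.3010 - 0.5775 = 0.0246 dits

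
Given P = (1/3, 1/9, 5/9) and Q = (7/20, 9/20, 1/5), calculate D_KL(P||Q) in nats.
0.3959 nats

KL divergence: D_KL(P||Q) = Σ p(x) log(p(x)/q(x))

Computing term by term:
  x=0: 1/3 × log_e[(1/3)/(7/20)] = 1/3 × -0.0488 = -0.0163
  x=1: 1/9 × log_e[(1/9)/(9/20)] = 1/9 × -1.3987 = -0.1554
  x=2: 5/9 × log_e[(5/9)/(1/5)] = 5/9 × 1.0217 = 0.5676

D_KL(P||Q) = 0.3959 nats

Note: KL divergence is always non-negative and equals 0 iff P = Q.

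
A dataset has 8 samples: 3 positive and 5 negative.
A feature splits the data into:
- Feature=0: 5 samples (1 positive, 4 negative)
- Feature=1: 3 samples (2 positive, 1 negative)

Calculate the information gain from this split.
0.1589 bits

Information Gain = H(Y) - H(Y|Feature)

Before split:
P(positive) = 3/8 = 0.3750
H(Y) = 0.9544 bits

After split:
Feature=0: H = 0.7219 bits (weight = 5/8)
Feature=1: H = 0.9183 bits (weight = 3/8)
H(Y|Feature) = (5/8)×0.7219 + (3/8)×0.9183 = 0.7956 bits

Information Gain = 0.9544 - 0.7956 = 0.1589 bits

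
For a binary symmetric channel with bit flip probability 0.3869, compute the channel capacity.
0.0372 bits

For a binary symmetric channel (BSC) with error probability p:
Capacity C = 1 - H(p) bits per symbol

where H(p) = -p log₂(p) - (1-p) log₂(1-p) is the binary entropy function.

H(0.3869) = 0.9628 bits
C = 1 - 0.9628 = 0.0372 bits per symbol

This means we can reliably transmit up to 0.0372 bits of information per channel use.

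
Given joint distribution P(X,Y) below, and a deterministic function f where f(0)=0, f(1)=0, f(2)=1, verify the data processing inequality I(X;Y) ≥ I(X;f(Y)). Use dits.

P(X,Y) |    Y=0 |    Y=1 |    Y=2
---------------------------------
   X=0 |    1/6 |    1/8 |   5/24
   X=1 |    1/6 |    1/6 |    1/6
I(X;Y) = 0.0023, I(X;f(Y)) = 0.0016, inequality holds: 0.0023 ≥ 0.0016

Data Processing Inequality: For any Markov chain X → Y → Z, we have I(X;Y) ≥ I(X;Z).

Here Z = f(Y) is a deterministic function of Y, forming X → Y → Z.

Original I(X;Y) = 0.0023 dits

After applying f:
P(X,Z) where Z=f(Y):
- P(X,Z=0) = P(X,Y=0) + P(X,Y=1)
- P(X,Z=1) = P(X,Y=2)

I(X;Z) = I(X;f(Y)) = 0.0016 dits

Verification: 0.0023 ≥ 0.0016 ✓

Information cannot be created by processing; the function f can only lose information about X.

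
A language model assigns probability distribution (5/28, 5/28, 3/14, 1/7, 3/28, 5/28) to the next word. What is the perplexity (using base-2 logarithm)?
5.8727

Perplexity is 2^H (or exp(H) for natural log).

First, H = -Σ p log p = 2.5540 bits
Perplexity = 2^2.5540 = 5.8727

Interpretation: The model's uncertainty is equivalent to choosing uniformly among 5.9 options.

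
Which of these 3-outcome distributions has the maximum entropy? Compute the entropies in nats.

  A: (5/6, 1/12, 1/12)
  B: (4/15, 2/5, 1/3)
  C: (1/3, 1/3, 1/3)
C

For a discrete distribution over n outcomes, entropy is maximized by the uniform distribution.

Computing entropies:
H(A) = 0.5661 nats
H(B) = 1.0852 nats
H(C) = 1.0986 nats

The uniform distribution (where all probabilities equal 1/3) achieves the maximum entropy of log_e(3) = 1.0986 nats.

Distribution C has the highest entropy.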